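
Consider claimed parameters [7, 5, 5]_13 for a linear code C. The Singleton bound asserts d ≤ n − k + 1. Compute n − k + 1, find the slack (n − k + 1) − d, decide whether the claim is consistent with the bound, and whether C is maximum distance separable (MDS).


Singleton RHS = n − k + 1 = 3, slack = -2, bound violated (no such code; not MDS).

Singleton bound: d ≤ n − k + 1.
Here n = 7, k = 5, so n − k + 1 = 3.
Given d = 5, check d ≤ 3: NO.
Slack = (n − k + 1) − d = -2.
The slack is negative: d = 5 exceeds n − k + 1 = 3 by 2, so the Singleton bound is violated and no linear [7, 5, 5]_13 code can exist. In particular it is not MDS (MDS requires d = n − k + 1 exactly).
Description: the claimed parameters are [7, 5, 5]_13; such a code would be impossible (violates the Singleton bound).


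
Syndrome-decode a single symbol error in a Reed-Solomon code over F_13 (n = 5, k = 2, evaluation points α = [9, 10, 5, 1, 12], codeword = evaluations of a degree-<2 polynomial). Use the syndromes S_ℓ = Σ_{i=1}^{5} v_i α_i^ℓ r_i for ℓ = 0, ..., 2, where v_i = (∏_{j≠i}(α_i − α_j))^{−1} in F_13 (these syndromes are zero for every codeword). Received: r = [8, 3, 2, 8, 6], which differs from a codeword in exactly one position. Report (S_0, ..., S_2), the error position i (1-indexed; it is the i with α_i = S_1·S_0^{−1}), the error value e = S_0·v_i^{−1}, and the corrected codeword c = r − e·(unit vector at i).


S = (10, 10, 10), error at position 4, error magnitude e = 12, c = [8, 3, 2, 9, 6].

Step 1: column multipliers v_i = (∏_{j≠i}(α_i − α_j))^{−1} mod 13.
  i = 1 (α = 9): (9−10)(9−5)(9−1)(9−12) = (−1)·4·8·(−3) = 96 ≡ 5, so v_1 = 5^{−1} = 8 (mod 13).
  i = 2 (α = 10): (10−9)(10−5)(10−1)(10−12) = 1·5·9·(−2) = −90 ≡ 1, so v_2 = 1^{−1} = 1 (mod 13).
  i = 3 (α = 5): (5−9)(5−10)(5−1)(5−12) = (−4)·(−5)·4·(−7) = −560 ≡ 12, so v_3 = 12^{−1} = 12 (mod 13).
  i = 4 (α = 1): (1−9)(1−10)(1−5)(1−12) = (−8)·(−9)·(−4)·(−11) = 3168 ≡ 9, so v_4 = 9^{−1} = 3 (mod 13).
  i = 5 (α = 12): (12−9)(12−10)(12−5)(12−1) = 3·2·7·11 = 462 ≡ 7, so v_5 = 7^{−1} = 2 (mod 13).
  v = [8, 1, 12, 3, 2].
Step 2: syndromes of r = [8, 3, 2, 8, 6] (all sums mod 13).
  S_0 = Σ v_i r_i = 8·8 + 1·3 + 12·2 + 3·8 + 2·6 = 127 ≡ 10.
  S_1 = Σ v_i α_i r_i = 8·9·8 + 1·10·3 + 12·5·2 + 3·1·8 + 2·12·6 = 894 ≡ 10.
  α_i^2 mod 13 = [3, 9, 12, 1, 1].
  S_2 = Σ v_i α_i^2 r_i = 8·3·8 + 1·9·3 + 12·12·2 + 3·1·8 + 2·1·6 = 543 ≡ 10.
  S = (10, 10, 10) ≠ 0, so r is not a codeword (an error is present).
Step 3: locate the error. For a single error e at position i, S_ℓ = v_i·e·α_i^ℓ, so α_err = S_1/S_0.
  S_0^{−1} = 10^{−1} = 4 (mod 13), so α_err = 10·4 = 40 ≡ 1 = α_4. Error position i = 4.
  Consistency check: S_2/S_1 = 10·4 = 40 ≡ 1 = α_err ✓ (single-error assumption holds).
Step 4: error magnitude e = S_0/v_4 = S_0·∏_{j≠4}(α_4 − α_j) = 10·9 = 90 ≡ 12 (mod 13).
Step 5: correct position 4: c_4 = r_4 − e = 8 − 12 ≡ 9 (mod 13). Hence c = [8, 3, 2, 9, 6].
  Check: interpolating c through the α_i gives m(x) = 1 + 8·x (degree < 2) with m(α_i) = c_i for every i, so c is indeed a codeword.


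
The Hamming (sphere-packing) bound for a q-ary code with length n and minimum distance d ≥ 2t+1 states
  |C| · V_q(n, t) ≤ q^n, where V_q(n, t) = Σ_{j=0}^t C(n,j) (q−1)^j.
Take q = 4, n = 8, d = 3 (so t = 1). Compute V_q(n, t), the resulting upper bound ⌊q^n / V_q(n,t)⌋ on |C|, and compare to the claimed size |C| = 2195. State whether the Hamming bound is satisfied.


V_q(n, t) = 25, q^n = 65536, Hamming bound = 2621, |C| = 2195 ≤ bound (satisfied).

Step 1: Compute V_q(n, t) = Σ_{j=0}^1 C(n, j) (q−1)^j.
  j = 0: C(8,0)·(3)^0 = 1·1 = 1.
  j = 1: C(8,1)·(3)^1 = 8·3 = 24.
  V_q(n, t) = 1 + 24 = 25.
Step 2: q^n = 4^8 = 65536.
Step 3: Hamming bound ⌊q^n / V_q(n,t)⌋ = ⌊65536/25⌋ = 2621.
Step 4: Compare |C| = 2195 to 2621: satisfied.
The claimed |C| lies below the Hamming bound.


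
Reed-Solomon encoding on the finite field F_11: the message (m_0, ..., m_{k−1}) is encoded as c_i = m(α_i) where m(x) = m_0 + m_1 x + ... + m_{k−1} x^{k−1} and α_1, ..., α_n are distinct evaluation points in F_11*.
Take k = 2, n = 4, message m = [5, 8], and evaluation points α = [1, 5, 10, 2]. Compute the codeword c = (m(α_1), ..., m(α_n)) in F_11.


c = [2, 1, 8, 10]

Message polynomial: m(x) = 5 + 8·x (mod 11).
For each evaluation point α_i, compute m(α_i) mod 11:
  α_1 = 1: Horner steps 8 → 2, so m(1) = 2.
  α_2 = 5: Horner steps 8 → 1, so m(5) = 1.
  α_3 = 10: Horner steps 8 → 8, so m(10) = 8.
  α_4 = 2: Horner steps 8 → 10, so m(2) = 10.
Codeword c = [2, 1, 8, 10] ∈ F_11^4.


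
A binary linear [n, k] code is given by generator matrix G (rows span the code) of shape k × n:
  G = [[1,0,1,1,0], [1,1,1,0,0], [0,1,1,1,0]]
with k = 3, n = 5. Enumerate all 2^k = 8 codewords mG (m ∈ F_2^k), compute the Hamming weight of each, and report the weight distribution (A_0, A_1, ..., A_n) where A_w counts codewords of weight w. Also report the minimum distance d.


Weight distribution: A_0 = 1, A_1 = 1, A_2 = 3, A_3 = 3. Minimum distance d = 1.

Enumerate all 2^3 = 8 messages m ∈ F_2^3.
For each, compute codeword c = mG in F_2^5, then tally its weight.
  m = 000 → c = 00000, weight = 0.
  m = 100 → c = 10110, weight = 3.
  m = 010 → c = 11100, weight = 3.
  m = 110 → c = 01010, weight = 2.
  m = 001 → c = 01110, weight = 3.
  m = 101 → c = 11000, weight = 2.
  m = 011 → c = 10010, weight = 2.
  m = 111 → c = 00100, weight = 1.
Tally weights:
  weight 0: 1 codewords.
  weight 1: 1 codewords.
  weight 2: 3 codewords.
  weight 3: 3 codewords.
Minimum distance d = smallest w > 0 with A_w > 0 = 1.
Sanity: Σ A_w = 8 = 2^3 = 8 ✓.


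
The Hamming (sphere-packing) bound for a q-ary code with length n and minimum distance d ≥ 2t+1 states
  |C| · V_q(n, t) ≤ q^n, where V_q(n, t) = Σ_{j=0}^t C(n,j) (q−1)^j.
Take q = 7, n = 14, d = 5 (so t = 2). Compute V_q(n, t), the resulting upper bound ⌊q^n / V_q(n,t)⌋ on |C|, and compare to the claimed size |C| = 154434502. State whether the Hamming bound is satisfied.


V_q(n, t) = 3361, q^n = 678223072849, Hamming bound = 201792047, |C| = 154434502 ≤ bound (satisfied).

Step 1: Compute V_q(n, t) = Σ_{j=0}^2 C(n, j) (q−1)^j.
  j = 0: C(14,0)·(6)^0 = 1·1 = 1.
  j = 1: C(14,1)·(6)^1 = 14·6 = 84.
  j = 2: C(14,2)·(6)^2 = 91·36 = 3276.
  V_q(n, t) = 1 + 84 + 3276 = 3361.
Step 2: q^n = 7^14 = 678223072849.
Step 3: Hamming bound ⌊q^n / V_q(n,t)⌋ = ⌊678223072849/3361⌋ = 201792047.
Step 4: Compare |C| = 154434502 to 201792047: satisfied.
The claimed |C| lies below the Hamming bound.


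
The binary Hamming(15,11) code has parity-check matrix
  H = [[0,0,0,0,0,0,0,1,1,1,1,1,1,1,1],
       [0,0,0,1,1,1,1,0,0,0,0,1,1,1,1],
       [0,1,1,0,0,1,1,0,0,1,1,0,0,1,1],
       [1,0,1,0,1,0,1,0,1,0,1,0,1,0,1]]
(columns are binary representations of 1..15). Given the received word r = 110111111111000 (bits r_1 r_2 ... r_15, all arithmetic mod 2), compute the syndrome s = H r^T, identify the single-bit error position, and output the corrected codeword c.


s = (1, 1, 1, 1)^T, error position = 15, corrected codeword c = 110111111111001

Compute s = H r^T mod 2 one row at a time:
  s_1 = 1 + 1 + 1 + 1 + 1 + 0 + 0 + 0 = 5 ≡ 1 (mod 2).
  s_2 = 1 + 1 + 1 + 1 + 1 + 0 + 0 + 0 = 5 ≡ 1 (mod 2).
  s_3 = 1 + 0 + 1 + 1 + 1 + 1 + 0 + 0 = 5 ≡ 1 (mod 2).
  s_4 = 1 + 0 + 1 + 1 + 1 + 1 + 0 + 0 = 5 ≡ 1 (mod 2).
s = (1, 1, 1, 1)^T — this equals column 15 of H (binary 1111), so error is at position 15.
Correct: flip bit 15 of r = 110111111111000 to get c = 110111111111001.


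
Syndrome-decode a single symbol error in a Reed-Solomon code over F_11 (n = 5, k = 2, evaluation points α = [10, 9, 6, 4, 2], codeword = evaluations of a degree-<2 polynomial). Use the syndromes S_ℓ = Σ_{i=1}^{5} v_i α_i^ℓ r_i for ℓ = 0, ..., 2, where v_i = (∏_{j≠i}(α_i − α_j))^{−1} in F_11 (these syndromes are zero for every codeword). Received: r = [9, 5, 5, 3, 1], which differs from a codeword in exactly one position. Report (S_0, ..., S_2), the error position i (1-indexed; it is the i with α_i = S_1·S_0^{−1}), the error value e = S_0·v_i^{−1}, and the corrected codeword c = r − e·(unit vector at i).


S = (6, 10, 2), error at position 2, error magnitude e = 8, c = [9, 8, 5, 3, 1].

Step 1: column multipliers v_i = (∏_{j≠i}(α_i − α_j))^{−1} mod 11.
  i = 1 (α = 10): (10−9)(10−6)(10−4)(10−2) = 1·4·6·8 = 192 ≡ 5, so v_1 = 5^{−1} = 9 (mod 11).
  i = 2 (α = 9): (9−10)(9−6)(9−4)(9−2) = (−1)·3·5·7 = −105 ≡ 5, so v_2 = 5^{−1} = 9 (mod 11).
  i = 3 (α = 6): (6−10)(6−9)(6−4)(6−2) = (−4)·(−3)·2·4 = 96 ≡ 8, so v_3 = 8^{−1} = 7 (mod 11).
  i = 4 (α = 4): (4−10)(4−9)(4−6)(4−2) = (−6)·(−5)·(−2)·2 = −120 ≡ 1, so v_4 = 1^{−1} = 1 (mod 11).
  i = 5 (α = 2): (2−10)(2−9)(2−6)(2−4) = (−8)·(−7)·(−4)·(−2) = 448 ≡ 8, so v_5 = 8^{−1} = 7 (mod 11).
  v = [9, 9, 7, 1, 7].
Step 2: syndromes of r = [9, 5, 5, 3, 1] (all sums mod 11).
  S_0 = Σ v_i r_i = 9·9 + 9·5 + 7·5 + 1·3 + 7·1 = 171 ≡ 6.
  S_1 = Σ v_i α_i r_i = 9·10·9 + 9·9·5 + 7·6·5 + 1·4·3 + 7·2·1 = 1451 ≡ 10.
  α_i^2 mod 11 = [1, 4, 3, 5, 4].
  S_2 = Σ v_i α_i^2 r_i = 9·1·9 + 9·4·5 + 7·3·5 + 1·5·3 + 7·4·1 = 409 ≡ 2.
  S = (6, 10, 2) ≠ 0, so r is not a codeword (an error is present).
Step 3: locate the error. For a single error e at position i, S_ℓ = v_i·e·α_i^ℓ, so α_err = S_1/S_0.
  S_0^{−1} = 6^{−1} = 2 (mod 11), so α_err = 10·2 = 20 ≡ 9 = α_2. Error position i = 2.
  Consistency check: S_2/S_1 = 2·10 = 20 ≡ 9 = α_err ✓ (single-error assumption holds).
Step 4: error magnitude e = S_0/v_2 = S_0·∏_{j≠2}(α_2 − α_j) = 6·5 = 30 ≡ 8 (mod 11).
Step 5: correct position 2: c_2 = r_2 − e = 5 − 8 ≡ 8 (mod 11). Hence c = [9, 8, 5, 3, 1].
  Check: interpolating c through the α_i gives m(x) = 10 + 1·x (degree < 2) with m(α_i) = c_i for every i, so c is indeed a codeword.


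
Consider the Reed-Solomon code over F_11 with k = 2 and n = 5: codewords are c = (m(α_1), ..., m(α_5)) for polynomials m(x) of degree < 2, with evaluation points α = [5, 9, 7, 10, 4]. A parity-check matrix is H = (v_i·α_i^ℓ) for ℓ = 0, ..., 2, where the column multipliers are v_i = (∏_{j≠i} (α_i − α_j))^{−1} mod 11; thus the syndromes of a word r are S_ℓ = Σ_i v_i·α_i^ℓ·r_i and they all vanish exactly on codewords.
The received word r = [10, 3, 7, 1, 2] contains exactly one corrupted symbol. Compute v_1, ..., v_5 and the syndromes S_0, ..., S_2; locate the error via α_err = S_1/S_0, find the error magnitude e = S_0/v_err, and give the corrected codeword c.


S = (8, 7, 2), error at position 1, error magnitude e = 10, c = [0, 3, 7, 1, 2].

Step 1: column multipliers v_i = (∏_{j≠i}(α_i − α_j))^{−1} mod 11.
  i = 1 (α = 5): (5−9)(5−7)(5−10)(5−4) = (−4)·(−2)·(−5)·1 = −40 ≡ 4, so v_1 = 4^{−1} = 3 (mod 11).
  i = 2 (α = 9): (9−5)(9−7)(9−10)(9−4) = 4·2·(−1)·5 = −40 ≡ 4, so v_2 = 4^{−1} = 3 (mod 11).
  i = 3 (α = 7): (7−5)(7−9)(7−10)(7−4) = 2·(−2)·(−3)·3 = 36 ≡ 3, so v_3 = 3^{−1} = 4 (mod 11).
  i = 4 (α = 10): (10−5)(10−9)(10−7)(10−4) = 5·1·3·6 = 90 ≡ 2, so v_4 = 2^{−1} = 6 (mod 11).
  i = 5 (α = 4): (4−5)(4−9)(4−7)(4−10) = (−1)·(−5)·(−3)·(−6) = 90 ≡ 2, so v_5 = 2^{−1} = 6 (mod 11).
  v = [3, 3, 4, 6, 6].
Step 2: syndromes of r = [10, 3, 7, 1, 2] (all sums mod 11).
  S_0 = Σ v_i r_i = 3·10 + 3·3 + 4·7 + 6·1 + 6·2 = 85 ≡ 8.
  S_1 = Σ v_i α_i r_i = 3·5·10 + 3·9·3 + 4·7·7 + 6·10·1 + 6·4·2 = 535 ≡ 7.
  α_i^2 mod 11 = [3, 4, 5, 1, 5].
  S_2 = Σ v_i α_i^2 r_i = 3·3·10 + 3·4·3 + 4·5·7 + 6·1·1 + 6·5·2 = 332 ≡ 2.
  S = (8, 7, 2) ≠ 0, so r is not a codeword (an error is present).
Step 3: locate the error. For a single error e at position i, S_ℓ = v_i·e·α_i^ℓ, so α_err = S_1/S_0.
  S_0^{−1} = 8^{−1} = 7 (mod 11), so α_err = 7·7 = 49 ≡ 5 = α_1. Error position i = 1.
  Consistency check: S_2/S_1 = 2·8 = 16 ≡ 5 = α_err ✓ (single-error assumption holds).
Step 4: error magnitude e = S_0/v_1 = S_0·∏_{j≠1}(α_1 − α_j) = 8·4 = 32 ≡ 10 (mod 11).
Step 5: correct position 1: c_1 = r_1 − e = 10 − 10 ≡ 0 (mod 11). Hence c = [0, 3, 7, 1, 2].
  Check: interpolating c through the α_i gives m(x) = 10 + 9·x (degree < 2) with m(α_i) = c_i for every i, so c is indeed a codeword.


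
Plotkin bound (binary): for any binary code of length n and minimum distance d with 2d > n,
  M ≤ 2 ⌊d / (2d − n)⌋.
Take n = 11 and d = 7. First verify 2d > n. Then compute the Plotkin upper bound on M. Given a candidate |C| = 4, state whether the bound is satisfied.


Plotkin bound M ≤ 4; given |C| = 4 ≤ bound (satisfied).

Check applicability: 2d = 14, n = 11.
2d − n = 3 > 0, so Plotkin applies.
Compute d/(2d−n) = 7/3 ≈ 2.3333.
⌊d/(2d−n)⌋ = 2.
Plotkin bound: M ≤ 2·2 = 4.
Given |C| = 4, check: satisfied.
This |C| is at the Plotkin bound.


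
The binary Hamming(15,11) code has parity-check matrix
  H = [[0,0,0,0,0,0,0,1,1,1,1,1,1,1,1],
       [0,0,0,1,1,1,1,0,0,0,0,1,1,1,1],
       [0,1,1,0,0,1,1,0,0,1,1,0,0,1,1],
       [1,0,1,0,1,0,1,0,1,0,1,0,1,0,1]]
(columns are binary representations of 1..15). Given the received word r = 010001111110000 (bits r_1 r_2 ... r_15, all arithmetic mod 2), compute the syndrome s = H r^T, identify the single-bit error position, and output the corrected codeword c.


s = (0, 0, 1, 1)^T, error position = 3, corrected codeword c = 011001111110000

Compute s = H r^T mod 2 one row at a time:
  s_1 = 1 + 1 + 1 + 1 + 0 + 0 + 0 + 0 = 4 ≡ 0 (mod 2).
  s_2 = 0 + 0 + 1 + 1 + 0 + 0 + 0 + 0 = 2 ≡ 0 (mod 2).
  s_3 = 1 + 0 + 1 + 1 + 1 + 1 + 0 + 0 = 5 ≡ 1 (mod 2).
  s_4 = 0 + 0 + 0 + 1 + 1 + 1 + 0 + 0 = 3 ≡ 1 (mod 2).
s = (0, 0, 1, 1)^T — this equals column 3 of H (binary 0011), so error is at position 3.
Correct: flip bit 3 of r = 010001111110000 to get c = 011001111110000.


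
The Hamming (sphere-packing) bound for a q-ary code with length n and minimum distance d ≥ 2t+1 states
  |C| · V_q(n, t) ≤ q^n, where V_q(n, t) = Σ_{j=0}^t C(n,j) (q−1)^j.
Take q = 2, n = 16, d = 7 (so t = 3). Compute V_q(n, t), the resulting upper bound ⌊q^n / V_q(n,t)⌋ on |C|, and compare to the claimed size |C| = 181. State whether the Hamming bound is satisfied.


V_q(n, t) = 697, q^n = 65536, Hamming bound = 94, |C| = 181 > bound (violated).

Step 1: Compute V_q(n, t) = Σ_{j=0}^3 C(n, j) (q−1)^j.
  j = 0: C(16,0)·(1)^0 = 1·1 = 1.
  j = 1: C(16,1)·(1)^1 = 16·1 = 16.
  j = 2: C(16,2)·(1)^2 = 120·1 = 120.
  j = 3: C(16,3)·(1)^3 = 560·1 = 560.
  V_q(n, t) = 1 + 16 + 120 + 560 = 697.
Step 2: q^n = 2^16 = 65536.
Step 3: Hamming bound ⌊q^n / V_q(n,t)⌋ = ⌊65536/697⌋ = 94.
Step 4: Compare |C| = 181 to 94: violated.
The claimed |C| lies above the Hamming bound, so no 2-ary code of length 16 with d ≥ 7 can have 181 codewords.


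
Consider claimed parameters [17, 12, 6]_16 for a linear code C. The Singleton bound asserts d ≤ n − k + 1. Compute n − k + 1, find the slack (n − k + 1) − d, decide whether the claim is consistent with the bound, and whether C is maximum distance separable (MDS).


Singleton RHS = n − k + 1 = 6, slack = 0, bound satisfied, MDS.

Singleton bound: d ≤ n − k + 1.
Here n = 17, k = 12, so n − k + 1 = 6.
Given d = 6, check d ≤ 6: YES.
Slack = (n − k + 1) − d = 0.
The code is MDS (slack = 0).
Description: the claimed parameters are [17, 12, 6]_16; such a code would be MDS (meets Singleton bound).


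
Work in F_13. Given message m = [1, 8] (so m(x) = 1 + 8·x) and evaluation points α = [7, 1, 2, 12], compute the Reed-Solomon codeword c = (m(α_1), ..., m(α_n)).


c = [5, 9, 4, 6]

Message polynomial: m(x) = 1 + 8·x (mod 13).
For each evaluation point α_i, compute m(α_i) mod 13:
  α_1 = 7: Horner steps 8 → 5, so m(7) = 5.
  α_2 = 1: Horner steps 8 → 9, so m(1) = 9.
  α_3 = 2: Horner steps 8 → 4, so m(2) = 4.
  α_4 = 12: Horner steps 8 → 6, so m(12) = 6.
Codeword c = [5, 9, 4, 6] ∈ F_13^4.


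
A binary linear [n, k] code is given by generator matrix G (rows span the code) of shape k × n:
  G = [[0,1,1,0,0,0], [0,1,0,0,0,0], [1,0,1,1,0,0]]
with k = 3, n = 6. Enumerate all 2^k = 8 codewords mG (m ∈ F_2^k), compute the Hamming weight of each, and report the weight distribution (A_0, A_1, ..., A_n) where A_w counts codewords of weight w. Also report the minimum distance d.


Weight distribution: A_0 = 1, A_1 = 2, A_2 = 2, A_3 = 2, A_4 = 1. Minimum distance d = 1.

Enumerate all 2^3 = 8 messages m ∈ F_2^3.
For each, compute codeword c = mG in F_2^6, then tally its weight.
  m = 000 → c = 000000, weight = 0.
  m = 100 → c = 011000, weight = 2.
  m = 010 → c = 010000, weight = 1.
  m = 110 → c = 001000, weight = 1.
  m = 001 → c = 101100, weight = 3.
  m = 101 → c = 110100, weight = 3.
  m = 011 → c = 111100, weight = 4.
  m = 111 → c = 100100, weight = 2.
Tally weights:
  weight 0: 1 codewords.
  weight 1: 2 codewords.
  weight 2: 2 codewords.
  weight 3: 2 codewords.
  weight 4: 1 codewords.
Minimum distance d = smallest w > 0 with A_w > 0 = 1.
Sanity: Σ A_w = 8 = 2^3 = 8 ✓.


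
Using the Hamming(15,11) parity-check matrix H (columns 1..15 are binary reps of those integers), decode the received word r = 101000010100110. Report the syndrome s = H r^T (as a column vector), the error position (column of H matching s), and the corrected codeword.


s = (0, 0, 1, 1)^T, error position = 3, corrected codeword c = 100000010100110

Compute s = H r^T mod 2 one row at a time:
  s_1 = 1 + 0 + 1 + 0 + 0 + 1 + 1 + 0 = 4 ≡ 0 (mod 2).
  s_2 = 0 + 0 + 0 + 0 + 0 + 1 + 1 + 0 = 2 ≡ 0 (mod 2).
  s_3 = 0 + 1 + 0 + 0 + 1 + 0 + 1 + 0 = 3 ≡ 1 (mod 2).
  s_4 = 1 + 1 + 0 + 0 + 0 + 0 + 1 + 0 = 3 ≡ 1 (mod 2).
s = (0, 0, 1, 1)^T — this equals column 3 of H (binary 0011), so error is at position 3.
Correct: flip bit 3 of r = 101000010100110 to get c = 100000010100110.


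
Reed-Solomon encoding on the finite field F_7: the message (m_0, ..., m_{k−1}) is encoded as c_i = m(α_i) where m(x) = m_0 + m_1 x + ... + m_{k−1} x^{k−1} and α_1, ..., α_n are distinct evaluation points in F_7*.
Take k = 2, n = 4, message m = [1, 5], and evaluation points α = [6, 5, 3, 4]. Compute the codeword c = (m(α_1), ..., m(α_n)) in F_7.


c = [3, 5, 2, 0]

Message polynomial: m(x) = 1 + 5·x (mod 7).
For each evaluation point α_i, compute m(α_i) mod 7:
  α_1 = 6: Horner steps 5 → 3, so m(6) = 3.
  α_2 = 5: Horner steps 5 → 5, so m(5) = 5.
  α_3 = 3: Horner steps 5 → 2, so m(3) = 2.
  α_4 = 4: Horner steps 5 → 0, so m(4) = 0.
Codeword c = [3, 5, 2, 0] ∈ F_7^4.


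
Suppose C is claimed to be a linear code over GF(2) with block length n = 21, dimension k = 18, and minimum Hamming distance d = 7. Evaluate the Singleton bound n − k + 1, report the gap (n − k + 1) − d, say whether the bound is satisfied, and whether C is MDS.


Singleton RHS = n − k + 1 = 4, slack = -3, bound violated (no such code; not MDS).

Singleton bound: d ≤ n − k + 1.
Here n = 21, k = 18, so n − k + 1 = 4.
Given d = 7, check d ≤ 4: NO.
Slack = (n − k + 1) − d = -3.
The slack is negative: d = 7 exceeds n − k + 1 = 4 by 3, so the Singleton bound is violated and no linear [21, 18, 7]_2 code can exist. In particular it is not MDS (MDS requires d = n − k + 1 exactly).
Description: the claimed parameters are [21, 18, 7]_2; such a code would be impossible (violates the Singleton bound).


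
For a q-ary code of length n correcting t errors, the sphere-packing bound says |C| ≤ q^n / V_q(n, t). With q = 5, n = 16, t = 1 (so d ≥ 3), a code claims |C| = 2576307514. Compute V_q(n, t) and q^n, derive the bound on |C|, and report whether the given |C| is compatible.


V_q(n, t) = 65, q^n = 152587890625, Hamming bound = 2347506009, |C| = 2576307514 > bound (violated).

Step 1: Compute V_q(n, t) = Σ_{j=0}^1 C(n, j) (q−1)^j.
  j = 0: C(16,0)·(4)^0 = 1·1 = 1.
  j = 1: C(16,1)·(4)^1 = 16·4 = 64.
  V_q(n, t) = 1 + 64 = 65.
Step 2: q^n = 5^16 = 152587890625.
Step 3: Hamming bound ⌊q^n / V_q(n,t)⌋ = ⌊152587890625/65⌋ = 2347506009.
Step 4: Compare |C| = 2576307514 to 2347506009: violated.
The claimed |C| lies above the Hamming bound, so no 5-ary code of length 16 with d ≥ 3 can have 2576307514 codewords.


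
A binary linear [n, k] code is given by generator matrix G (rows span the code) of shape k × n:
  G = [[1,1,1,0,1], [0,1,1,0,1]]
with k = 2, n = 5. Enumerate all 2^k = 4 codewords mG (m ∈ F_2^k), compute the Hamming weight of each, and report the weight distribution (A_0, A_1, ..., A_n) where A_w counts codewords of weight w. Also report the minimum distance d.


Weight distribution: A_0 = 1, A_1 = 1, A_3 = 1, A_4 = 1. Minimum distance d = 1.

Enumerate all 2^2 = 4 messages m ∈ F_2^2.
For each, compute codeword c = mG in F_2^5, then tally its weight.
  m = 00 → c = 00000, weight = 0.
  m = 10 → c = 11101, weight = 4.
  m = 01 → c = 01101, weight = 3.
  m = 11 → c = 10000, weight = 1.
Tally weights:
  weight 0: 1 codewords.
  weight 1: 1 codewords.
  weight 3: 1 codewords.
  weight 4: 1 codewords.
Minimum distance d = smallest w > 0 with A_w > 0 = 1.
Sanity: Σ A_w = 4 = 2^2 = 4 ✓.


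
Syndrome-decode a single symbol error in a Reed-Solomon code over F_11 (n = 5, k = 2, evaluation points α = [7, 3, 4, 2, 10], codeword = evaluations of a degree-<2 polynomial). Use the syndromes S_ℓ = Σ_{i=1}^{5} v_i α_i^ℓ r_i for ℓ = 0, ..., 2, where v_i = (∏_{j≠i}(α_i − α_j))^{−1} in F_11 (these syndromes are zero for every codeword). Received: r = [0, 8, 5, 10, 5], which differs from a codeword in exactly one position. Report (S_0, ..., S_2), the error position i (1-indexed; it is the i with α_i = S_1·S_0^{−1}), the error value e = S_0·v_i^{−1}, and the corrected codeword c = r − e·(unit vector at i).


S = (7, 6, 2), error at position 3, error magnitude e = 10, c = [0, 8, 6, 10, 5].

Step 1: column multipliers v_i = (∏_{j≠i}(α_i − α_j))^{−1} mod 11.
  i = 1 (α = 7): (7−3)(7−4)(7−2)(7−10) = 4·3·5·(−3) = −180 ≡ 7, so v_1 = 7^{−1} = 8 (mod 11).
  i = 2 (α = 3): (3−7)(3−4)(3−2)(3−10) = (−4)·(−1)·1·(−7) = −28 ≡ 5, so v_2 = 5^{−1} = 9 (mod 11).
  i = 3 (α = 4): (4−7)(4−3)(4−2)(4−10) = (−3)·1·2·(−6) = 36 ≡ 3, so v_3 = 3^{−1} = 4 (mod 11).
  i = 4 (α = 2): (2−7)(2−3)(2−4)(2−10) = (−5)·(−1)·(−2)·(−8) = 80 ≡ 3, so v_4 = 3^{−1} = 4 (mod 11).
  i = 5 (α = 10): (10−7)(10−3)(10−4)(10−2) = 3·7·6·8 = 1008 ≡ 7, so v_5 = 7^{−1} = 8 (mod 11).
  v = [8, 9, 4, 4, 8].
Step 2: syndromes of r = [0, 8, 5, 10, 5] (all sums mod 11).
  S_0 = Σ v_i r_i = 8·0 + 9·8 + 4·5 + 4·10 + 8·5 = 172 ≡ 7.
  S_1 = Σ v_i α_i r_i = 8·7·0 + 9·3·8 + 4·4·5 + 4·2·10 + 8·10·5 = 776 ≡ 6.
  α_i^2 mod 11 = [5, 9, 5, 4, 1].
  S_2 = Σ v_i α_i^2 r_i = 8·5·0 + 9·9·8 + 4·5·5 + 4·4·10 + 8·1·5 = 948 ≡ 2.
  S = (7, 6, 2) ≠ 0, so r is not a codeword (an error is present).
Step 3: locate the error. For a single error e at position i, S_ℓ = v_i·e·α_i^ℓ, so α_err = S_1/S_0.
  S_0^{−1} = 7^{−1} = 8 (mod 11), so α_err = 6·8 = 48 ≡ 4 = α_3. Error position i = 3.
  Consistency check: S_2/S_1 = 2·2 = 4 ≡ 4 = α_err ✓ (single-error assumption holds).
Step 4: error magnitude e = S_0/v_3 = S_0·∏_{j≠3}(α_3 − α_j) = 7·3 = 21 ≡ 10 (mod 11).
Step 5: correct position 3: c_3 = r_3 − e = 5 − 10 ≡ 6 (mod 11). Hence c = [0, 8, 6, 10, 5].
  Check: interpolating c through the α_i gives m(x) = 3 + 9·x (degree < 2) with m(α_i) = c_i for every i, so c is indeed a codeword.


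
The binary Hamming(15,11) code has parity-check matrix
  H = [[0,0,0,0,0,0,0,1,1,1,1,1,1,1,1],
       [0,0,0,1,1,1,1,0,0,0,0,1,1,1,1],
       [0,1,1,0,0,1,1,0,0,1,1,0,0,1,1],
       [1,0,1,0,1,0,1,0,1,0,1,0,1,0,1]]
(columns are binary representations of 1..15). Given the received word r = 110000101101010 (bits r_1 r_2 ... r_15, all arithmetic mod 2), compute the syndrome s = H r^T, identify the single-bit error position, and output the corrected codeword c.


s = (0, 1, 0, 1)^T, error position = 5, corrected codeword c = 110010101101010

Compute s = H r^T mod 2 one row at a time:
  s_1 = 0 + 1 + 1 + 0 + 1 + 0 + 1 + 0 = 4 ≡ 0 (mod 2).
  s_2 = 0 + 0 + 0 + 1 + 1 + 0 + 1 + 0 = 3 ≡ 1 (mod 2).
  s_3 = 1 + 0 + 0 + 1 + 1 + 0 + 1 + 0 = 4 ≡ 0 (mod 2).
  s_4 = 1 + 0 + 0 + 1 + 1 + 0 + 0 + 0 = 3 ≡ 1 (mod 2).
s = (0, 1, 0, 1)^T — this equals column 5 of H (binary 0101), so error is at position 5.
Correct: flip bit 5 of r = 110000101101010 to get c = 110010101101010.


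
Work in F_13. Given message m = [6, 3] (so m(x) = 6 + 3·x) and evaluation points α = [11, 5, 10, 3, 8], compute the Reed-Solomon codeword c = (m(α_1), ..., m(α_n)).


c = [0, 8, 10, 2, 4]

Message polynomial: m(x) = 6 + 3·x (mod 13).
For each evaluation point α_i, compute m(α_i) mod 13:
  α_1 = 11: Horner steps 3 → 0, so m(11) = 0.
  α_2 = 5: Horner steps 3 → 8, so m(5) = 8.
  α_3 = 10: Horner steps 3 → 10, so m(10) = 10.
  α_4 = 3: Horner steps 3 → 2, so m(3) = 2.
  α_5 = 8: Horner steps 3 → 4, so m(8) = 4.
Codeword c = [0, 8, 10, 2, 4] ∈ F_13^5.


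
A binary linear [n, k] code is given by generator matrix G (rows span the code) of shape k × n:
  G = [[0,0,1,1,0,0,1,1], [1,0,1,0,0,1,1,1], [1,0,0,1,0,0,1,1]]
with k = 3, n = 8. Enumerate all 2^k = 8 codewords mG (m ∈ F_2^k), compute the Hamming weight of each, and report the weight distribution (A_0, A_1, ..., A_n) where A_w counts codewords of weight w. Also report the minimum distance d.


Weight distribution: A_0 = 1, A_2 = 1, A_3 = 3, A_4 = 2, A_5 = 1. Minimum distance d = 2.

Enumerate all 2^3 = 8 messages m ∈ F_2^3.
For each, compute codeword c = mG in F_2^8, then tally its weight.
  m = 000 → c = 00000000, weight = 0.
  m = 100 → c = 00110011, weight = 4.
  m = 010 → c = 10100111, weight = 5.
  m = 110 → c = 10010100, weight = 3.
  m = 001 → c = 10010011, weight = 4.
  m = 101 → c = 10100000, weight = 2.
  m = 011 → c = 00110100, weight = 3.
  m = 111 → c = 00000111, weight = 3.
Tally weights:
  weight 0: 1 codewords.
  weight 2: 1 codewords.
  weight 3: 3 codewords.
  weight 4: 2 codewords.
  weight 5: 1 codewords.
Minimum distance d = smallest w > 0 with A_w > 0 = 2.
Sanity: Σ A_w = 8 = 2^3 = 8 ✓.


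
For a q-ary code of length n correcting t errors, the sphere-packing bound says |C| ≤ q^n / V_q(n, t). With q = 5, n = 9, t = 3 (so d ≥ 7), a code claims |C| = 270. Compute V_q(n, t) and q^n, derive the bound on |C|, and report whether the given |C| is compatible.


V_q(n, t) = 5989, q^n = 1953125, Hamming bound = 326, |C| = 270 ≤ bound (satisfied).

Step 1: Compute V_q(n, t) = Σ_{j=0}^3 C(n, j) (q−1)^j.
  j = 0: C(9,0)·(4)^0 = 1·1 = 1.
  j = 1: C(9,1)·(4)^1 = 9·4 = 36.
  j = 2: C(9,2)·(4)^2 = 36·16 = 576.
  j = 3: C(9,3)·(4)^3 = 84·64 = 5376.
  V_q(n, t) = 1 + 36 + 576 + 5376 = 5989.
Step 2: q^n = 5^9 = 1953125.
Step 3: Hamming bound ⌊q^n / V_q(n,t)⌋ = ⌊1953125/5989⌋ = 326.
Step 4: Compare |C| = 270 to 326: satisfied.
The claimed |C| lies below the Hamming bound.


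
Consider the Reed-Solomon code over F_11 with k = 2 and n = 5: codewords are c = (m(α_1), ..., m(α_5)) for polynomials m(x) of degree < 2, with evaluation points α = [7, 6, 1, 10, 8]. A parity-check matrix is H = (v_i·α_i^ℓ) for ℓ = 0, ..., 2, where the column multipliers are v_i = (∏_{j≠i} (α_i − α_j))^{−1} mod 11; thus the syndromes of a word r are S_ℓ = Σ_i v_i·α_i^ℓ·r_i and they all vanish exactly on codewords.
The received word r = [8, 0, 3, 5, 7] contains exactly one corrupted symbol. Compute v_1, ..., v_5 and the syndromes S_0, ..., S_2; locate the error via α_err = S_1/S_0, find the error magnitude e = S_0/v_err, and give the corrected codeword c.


S = (6, 3, 7), error at position 2, error magnitude e = 2, c = [8, 9, 3, 5, 7].

Step 1: column multipliers v_i = (∏_{j≠i}(α_i − α_j))^{−1} mod 11.
  i = 1 (α = 7): (7−6)(7−1)(7−10)(7−8) = 1·6·(−3)·(−1) = 18 ≡ 7, so v_1 = 7^{−1} = 8 (mod 11).
  i = 2 (α = 6): (6−7)(6−1)(6−10)(6−8) = (−1)·5·(−4)·(−2) = −40 ≡ 4, so v_2 = 4^{−1} = 3 (mod 11).
  i = 3 (α = 1): (1−7)(1−6)(1−10)(1−8) = (−6)·(−5)·(−9)·(−7) = 1890 ≡ 9, so v_3 = 9^{−1} = 5 (mod 11).
  i = 4 (α = 10): (10−7)(10−6)(10−1)(10−8) = 3·4·9·2 = 216 ≡ 7, so v_4 = 7^{−1} = 8 (mod 11).
  i = 5 (α = 8): (8−7)(8−6)(8−1)(8−10) = 1·2·7·(−2) = −28 ≡ 5, so v_5 = 5^{−1} = 9 (mod 11).
  v = [8, 3, 5, 8, 9].
Step 2: syndromes of r = [8, 0, 3, 5, 7] (all sums mod 11).
  S_0 = Σ v_i r_i = 8·8 + 3·0 + 5·3 + 8·5 + 9·7 = 182 ≡ 6.
  S_1 = Σ v_i α_i r_i = 8·7·8 + 3·6·0 + 5·1·3 + 8·10·5 + 9·8·7 = 1367 ≡ 3.
  α_i^2 mod 11 = [5, 3, 1, 1, 9].
  S_2 = Σ v_i α_i^2 r_i = 8·5·8 + 3·3·0 + 5·1·3 + 8·1·5 + 9·9·7 = 942 ≡ 7.
  S = (6, 3, 7) ≠ 0, so r is not a codeword (an error is present).
Step 3: locate the error. For a single error e at position i, S_ℓ = v_i·e·α_i^ℓ, so α_err = S_1/S_0.
  S_0^{−1} = 6^{−1} = 2 (mod 11), so α_err = 3·2 = 6 ≡ 6 = α_2. Error position i = 2.
  Consistency check: S_2/S_1 = 7·4 = 28 ≡ 6 = α_err ✓ (single-error assumption holds).
Step 4: error magnitude e = S_0/v_2 = S_0·∏_{j≠2}(α_2 − α_j) = 6·4 = 24 ≡ 2 (mod 11).
Step 5: correct position 2: c_2 = r_2 − e = 0 − 2 ≡ 9 (mod 11). Hence c = [8, 9, 3, 5, 7].
  Check: interpolating c through the α_i gives m(x) = 4 + 10·x (degree < 2) with m(α_i) = c_i for every i, so c is indeed a codeword.


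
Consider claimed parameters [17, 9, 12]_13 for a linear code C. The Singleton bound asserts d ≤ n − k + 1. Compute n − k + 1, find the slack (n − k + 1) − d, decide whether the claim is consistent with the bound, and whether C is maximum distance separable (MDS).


Singleton RHS = n − k + 1 = 9, slack = -3, bound violated (no such code; not MDS).

Singleton bound: d ≤ n − k + 1.
Here n = 17, k = 9, so n − k + 1 = 9.
Given d = 12, check d ≤ 9: NO.
Slack = (n − k + 1) − d = -3.
The slack is negative: d = 12 exceeds n − k + 1 = 9 by 3, so the Singleton bound is violated and no linear [17, 9, 12]_13 code can exist. In particular it is not MDS (MDS requires d = n − k + 1 exactly).
Description: the claimed parameters are [17, 9, 12]_13; such a code would be impossible (violates the Singleton bound).


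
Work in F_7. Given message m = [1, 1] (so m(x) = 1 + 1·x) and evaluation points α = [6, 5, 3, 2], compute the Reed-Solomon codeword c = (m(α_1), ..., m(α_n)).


c = [0, 6, 4, 3]

Message polynomial: m(x) = 1 + 1·x (mod 7).
For each evaluation point α_i, compute m(α_i) mod 7:
  α_1 = 6: Horner steps 1 → 0, so m(6) = 0.
  α_2 = 5: Horner steps 1 → 6, so m(5) = 6.
  α_3 = 3: Horner steps 1 → 4, so m(3) = 4.
  α_4 = 2: Horner steps 1 → 3, so m(2) = 3.
Codeword c = [0, 6, 4, 3] ∈ F_7^4.


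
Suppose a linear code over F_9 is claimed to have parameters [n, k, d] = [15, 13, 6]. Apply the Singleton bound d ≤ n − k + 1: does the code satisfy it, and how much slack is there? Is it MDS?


Singleton RHS = n − k + 1 = 3, slack = -3, bound violated (no such code; not MDS).

Singleton bound: d ≤ n − k + 1.
Here n = 15, k = 13, so n − k + 1 = 3.
Given d = 6, check d ≤ 3: NO.
Slack = (n − k + 1) − d = -3.
The slack is negative: d = 6 exceeds n − k + 1 = 3 by 3, so the Singleton bound is violated and no linear [15, 13, 6]_9 code can exist. In particular it is not MDS (MDS requires d = n − k + 1 exactly).
Description: the claimed parameters are [15, 13, 6]_9; such a code would be impossible (violates the Singleton bound).


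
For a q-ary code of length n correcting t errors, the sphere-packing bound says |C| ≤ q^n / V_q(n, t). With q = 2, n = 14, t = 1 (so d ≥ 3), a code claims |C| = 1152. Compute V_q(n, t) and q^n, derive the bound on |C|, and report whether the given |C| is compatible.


V_q(n, t) = 15, q^n = 16384, Hamming bound = 1092, |C| = 1152 > bound (violated).

Step 1: Compute V_q(n, t) = Σ_{j=0}^1 C(n, j) (q−1)^j.
  j = 0: C(14,0)·(1)^0 = 1·1 = 1.
  j = 1: C(14,1)·(1)^1 = 14·1 = 14.
  V_q(n, t) = 1 + 14 = 15.
Step 2: q^n = 2^14 = 16384.
Step 3: Hamming bound ⌊q^n / V_q(n,t)⌋ = ⌊16384/15⌋ = 1092.
Step 4: Compare |C| = 1152 to 1092: violated.
The claimed |C| lies above the Hamming bound, so no 2-ary code of length 14 with d ≥ 3 can have 1152 codewords.


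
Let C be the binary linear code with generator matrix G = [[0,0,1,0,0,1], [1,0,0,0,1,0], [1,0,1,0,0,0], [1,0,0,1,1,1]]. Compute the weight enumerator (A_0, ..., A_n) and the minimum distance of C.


Weight distribution: A_0 = 1, A_2 = 10, A_4 = 5. Minimum distance d = 2.

Enumerate all 2^4 = 16 messages m ∈ F_2^4.
For each, compute codeword c = mG in F_2^6, then tally its weight.
  m = 0000 → c = 000000, weight = 0.
  m = 1000 → c = 001001, weight = 2.
  m = 0100 → c = 100010, weight = 2.
  m = 1100 → c = 101011, weight = 4.
  m = 0010 → c = 101000, weight = 2.
  m = 1010 → c = 100001, weight = 2.
  m = 0110 → c = 001010, weight = 2.
  m = 1110 → c = 000011, weight = 2.
  m = 0001 → c = 100111, weight = 4.
  m = 1001 → c = 101110, weight = 4.
  m = 0101 → c = 000101, weight = 2.
  m = 1101 → c = 001100, weight = 2.
  m = 0011 → c = 001111, weight = 4.
  m = 1011 → c = 000110, weight = 2.
  m = 0111 → c = 101101, weight = 4.
  m = 1111 → c = 100100, weight = 2.
Tally weights:
  weight 0: 1 codewords.
  weight 2: 10 codewords.
  weight 4: 5 codewords.
Minimum distance d = smallest w > 0 with A_w > 0 = 2.
Sanity: Σ A_w = 16 = 2^4 = 16 ✓.


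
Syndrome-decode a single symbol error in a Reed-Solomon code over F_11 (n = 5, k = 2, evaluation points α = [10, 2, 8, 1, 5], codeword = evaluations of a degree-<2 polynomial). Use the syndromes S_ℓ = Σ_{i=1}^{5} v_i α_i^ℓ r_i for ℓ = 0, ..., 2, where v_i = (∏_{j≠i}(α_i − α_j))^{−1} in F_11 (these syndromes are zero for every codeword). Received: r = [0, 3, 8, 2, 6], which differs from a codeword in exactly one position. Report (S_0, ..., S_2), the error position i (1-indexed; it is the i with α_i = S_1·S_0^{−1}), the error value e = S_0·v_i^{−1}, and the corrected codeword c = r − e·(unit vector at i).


S = (10, 3, 2), error at position 3, error magnitude e = 10, c = [0, 3, 9, 2, 6].

Step 1: column multipliers v_i = (∏_{j≠i}(α_i − α_j))^{−1} mod 11.
  i = 1 (α = 10): (10−2)(10−8)(10−1)(10−5) = 8·2·9·5 = 720 ≡ 5, so v_1 = 5^{−1} = 9 (mod 11).
  i = 2 (α = 2): (2−10)(2−8)(2−1)(2−5) = (−8)·(−6)·1·(−3) = −144 ≡ 10, so v_2 = 10^{−1} = 10 (mod 11).
  i = 3 (α = 8): (8−10)(8−2)(8−1)(8−5) = (−2)·6·7·3 = −252 ≡ 1, so v_3 = 1^{−1} = 1 (mod 11).
  i = 4 (α = 1): (1−10)(1−2)(1−8)(1−5) = (−9)·(−1)·(−7)·(−4) = 252 ≡ 10, so v_4 = 10^{−1} = 10 (mod 11).
  i = 5 (α = 5): (5−10)(5−2)(5−8)(5−1) = (−5)·3·(−3)·4 = 180 ≡ 4, so v_5 = 4^{−1} = 3 (mod 11).
  v = [9, 10, 1, 10, 3].
Step 2: syndromes of r = [0, 3, 8, 2, 6] (all sums mod 11).
  S_0 = Σ v_i r_i = 9·0 + 10·3 + 1·8 + 10·2 + 3·6 = 76 ≡ 10.
  S_1 = Σ v_i α_i r_i = 9·10·0 + 10·2·3 + 1·8·8 + 10·1·2 + 3·5·6 = 234 ≡ 3.
  α_i^2 mod 11 = [1, 4, 9, 1, 3].
  S_2 = Σ v_i α_i^2 r_i = 9·1·0 + 10·4·3 + 1·9·8 + 10·1·2 + 3·3·6 = 266 ≡ 2.
  S = (10, 3, 2) ≠ 0, so r is not a codeword (an error is present).
Step 3: locate the error. For a single error e at position i, S_ℓ = v_i·e·α_i^ℓ, so α_err = S_1/S_0.
  S_0^{−1} = 10^{−1} = 10 (mod 11), so α_err = 3·10 = 30 ≡ 8 = α_3. Error position i = 3.
  Consistency check: S_2/S_1 = 2·4 = 8 ≡ 8 = α_err ✓ (single-error assumption holds).
Step 4: error magnitude e = S_0/v_3 = S_0·∏_{j≠3}(α_3 − α_j) = 10·1 = 10 ≡ 10 (mod 11).
Step 5: correct position 3: c_3 = r_3 − e = 8 − 10 ≡ 9 (mod 11). Hence c = [0, 3, 9, 2, 6].
  Check: interpolating c through the α_i gives m(x) = 1 + 1·x (degree < 2) with m(α_i) = c_i for every i, so c is indeed a codeword.


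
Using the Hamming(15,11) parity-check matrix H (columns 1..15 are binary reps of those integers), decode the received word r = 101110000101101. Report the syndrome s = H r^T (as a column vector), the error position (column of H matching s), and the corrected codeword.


s = (0, 1, 1, 1)^T, error position = 7, corrected codeword c = 101110100101101

Compute s = H r^T mod 2 one row at a time:
  s_1 = 0 + 0 + 1 + 0 + 1 + 1 + 0 + 1 = 4 ≡ 0 (mod 2).
  s_2 = 1 + 1 + 0 + 0 + 1 + 1 + 0 + 1 = 5 ≡ 1 (mod 2).
  s_3 = 0 + 1 + 0 + 0 + 1 + 0 + 0 + 1 = 3 ≡ 1 (mod 2).
  s_4 = 1 + 1 + 1 + 0 + 0 + 0 + 1 + 1 = 5 ≡ 1 (mod 2).
s = (0, 1, 1, 1)^T — this equals column 7 of H (binary 0111), so error is at position 7.
Correct: flip bit 7 of r = 101110000101101 to get c = 101110100101101.


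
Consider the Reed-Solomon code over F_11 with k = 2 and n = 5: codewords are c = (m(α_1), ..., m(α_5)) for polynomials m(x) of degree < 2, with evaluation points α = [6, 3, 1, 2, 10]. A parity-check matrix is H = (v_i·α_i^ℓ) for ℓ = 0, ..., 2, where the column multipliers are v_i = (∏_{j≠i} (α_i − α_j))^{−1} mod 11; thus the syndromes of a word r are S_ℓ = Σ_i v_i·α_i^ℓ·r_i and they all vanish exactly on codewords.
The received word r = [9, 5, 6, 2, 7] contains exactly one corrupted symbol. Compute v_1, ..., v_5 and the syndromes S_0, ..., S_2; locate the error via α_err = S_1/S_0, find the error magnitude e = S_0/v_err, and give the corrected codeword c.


S = (2, 4, 8), error at position 4, error magnitude e = 2, c = [9, 5, 6, 0, 7].

Step 1: column multipliers v_i = (∏_{j≠i}(α_i − α_j))^{−1} mod 11.
  i = 1 (α = 6): (6−3)(6−1)(6−2)(6−10) = 3·5·4·(−4) = −240 ≡ 2, so v_1 = 2^{−1} = 6 (mod 11).
  i = 2 (α = 3): (3−6)(3−1)(3−2)(3−10) = (−3)·2·1·(−7) = 42 ≡ 9, so v_2 = 9^{−1} = 5 (mod 11).
  i = 3 (α = 1): (1−6)(1−3)(1−2)(1−10) = (−5)·(−2)·(−1)·(−9) = 90 ≡ 2, so v_3 = 2^{−1} = 6 (mod 11).
  i = 4 (α = 2): (2−6)(2−3)(2−1)(2−10) = (−4)·(−1)·1·(−8) = −32 ≡ 1, so v_4 = 1^{−1} = 1 (mod 11).
  i = 5 (α = 10): (10−6)(10−3)(10−1)(10−2) = 4·7·9·8 = 2016 ≡ 3, so v_5 = 3^{−1} = 4 (mod 11).
  v = [6, 5, 6, 1, 4].
Step 2: syndromes of r = [9, 5, 6, 2, 7] (all sums mod 11).
  S_0 = Σ v_i r_i = 6·9 + 5·5 + 6·6 + 1·2 + 4·7 = 145 ≡ 2.
  S_1 = Σ v_i α_i r_i = 6·6·9 + 5·3·5 + 6·1·6 + 1·2·2 + 4·10·7 = 719 ≡ 4.
  α_i^2 mod 11 = [3, 9, 1, 4, 1].
  S_2 = Σ v_i α_i^2 r_i = 6·3·9 + 5·9·5 + 6·1·6 + 1·4·2 + 4·1·7 = 459 ≡ 8.
  S = (2, 4, 8) ≠ 0, so r is not a codeword (an error is present).
Step 3: locate the error. For a single error e at position i, S_ℓ = v_i·e·α_i^ℓ, so α_err = S_1/S_0.
  S_0^{−1} = 2^{−1} = 6 (mod 11), so α_err = 4·6 = 24 ≡ 2 = α_4. Error position i = 4.
  Consistency check: S_2/S_1 = 8·3 = 24 ≡ 2 = α_err ✓ (single-error assumption holds).
Step 4: error magnitude e = S_0/v_4 = S_0·∏_{j≠4}(α_4 − α_j) = 2·1 = 2 ≡ 2 (mod 11).
Step 5: correct position 4: c_4 = r_4 − e = 2 − 2 ≡ 0 (mod 11). Hence c = [9, 5, 6, 0, 7].
  Check: interpolating c through the α_i gives m(x) = 1 + 5·x (degree < 2) with m(α_i) = c_i for every i, so c is indeed a codeword.


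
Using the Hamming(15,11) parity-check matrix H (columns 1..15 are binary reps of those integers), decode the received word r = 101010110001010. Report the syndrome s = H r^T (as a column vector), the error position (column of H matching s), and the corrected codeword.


s = (1, 0, 1, 0)^T, error position = 10, corrected codeword c = 101010110101010

Compute s = H r^T mod 2 one row at a time:
  s_1 = 1 + 0 + 0 + 0 + 1 + 0 + 1 + 0 = 3 ≡ 1 (mod 2).
  s_2 = 0 + 1 + 0 + 1 + 1 + 0 + 1 + 0 = 4 ≡ 0 (mod 2).
  s_3 = 0 + 1 + 0 + 1 + 0 + 0 + 1 + 0 = 3 ≡ 1 (mod 2).
  s_4 = 1 + 1 + 1 + 1 + 0 + 0 + 0 + 0 = 4 ≡ 0 (mod 2).
s = (1, 0, 1, 0)^T — this equals column 10 of H (binary 1010), so error is at position 10.
Correct: flip bit 10 of r = 101010110001010 to get c = 101010110101010.
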